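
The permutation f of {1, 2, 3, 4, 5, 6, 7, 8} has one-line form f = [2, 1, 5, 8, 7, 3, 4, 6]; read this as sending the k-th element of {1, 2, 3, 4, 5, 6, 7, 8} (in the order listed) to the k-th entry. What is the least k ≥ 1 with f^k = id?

6

Writing f as disjoint cycles, the cycle lengths are 6, 2.
The order of f is the least common multiple of its cycle lengths: lcm(6, 2) = 6.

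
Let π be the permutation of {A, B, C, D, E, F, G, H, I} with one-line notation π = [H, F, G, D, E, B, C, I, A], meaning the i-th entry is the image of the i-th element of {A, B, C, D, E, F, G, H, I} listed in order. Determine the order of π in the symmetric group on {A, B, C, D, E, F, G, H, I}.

6

Decomposing into disjoint cycles gives cycle lengths 3, 2, 2, 1, 1.
Since disjoint cycles commute, ord(π) = lcm(3, 2, 2) = 6.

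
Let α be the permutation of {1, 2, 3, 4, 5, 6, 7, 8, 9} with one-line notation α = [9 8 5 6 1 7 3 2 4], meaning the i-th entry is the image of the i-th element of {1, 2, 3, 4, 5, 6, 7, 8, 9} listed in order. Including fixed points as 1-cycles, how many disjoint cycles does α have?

2

The cycle decomposition is (1 9 4 6 7 3 5)(2 8), which has 2 cycles (counting 1-cycles).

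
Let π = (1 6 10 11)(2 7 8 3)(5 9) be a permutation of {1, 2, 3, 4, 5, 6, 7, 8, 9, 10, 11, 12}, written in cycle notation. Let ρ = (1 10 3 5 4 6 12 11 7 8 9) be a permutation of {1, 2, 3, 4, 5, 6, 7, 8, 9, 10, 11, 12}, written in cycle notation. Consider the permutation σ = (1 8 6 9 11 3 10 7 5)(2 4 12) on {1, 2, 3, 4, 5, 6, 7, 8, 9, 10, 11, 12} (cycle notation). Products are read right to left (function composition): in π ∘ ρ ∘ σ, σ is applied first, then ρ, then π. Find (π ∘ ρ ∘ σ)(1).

5

Apply the permutations in order: σ(1) = 8, then ρ(8) = 9, then π(9) = 5. So (π ∘ ρ ∘ σ)(1) = 5.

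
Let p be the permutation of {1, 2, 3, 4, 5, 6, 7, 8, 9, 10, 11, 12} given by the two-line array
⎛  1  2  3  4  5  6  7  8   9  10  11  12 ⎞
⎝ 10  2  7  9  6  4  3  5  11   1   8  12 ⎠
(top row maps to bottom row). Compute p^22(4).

5

Tracing 4 → 9 → … returns to 4 after 6 steps, so 4 lies in a 6-cycle (4 9 11 8 5 6).
Powers repeat with period 6 on this cycle, and 22 mod 6 = 4, so p^22(4) = p^4(4).
Advancing 4 steps from 4: 4 → 9 → 11 → 8 → 5.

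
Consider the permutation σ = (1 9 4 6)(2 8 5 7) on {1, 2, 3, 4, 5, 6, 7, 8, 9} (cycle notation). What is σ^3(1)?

6

1 lies in the 4-cycle (1 9 4 6).
Advancing 3 steps from 1: 1 → 9 → 4 → 6.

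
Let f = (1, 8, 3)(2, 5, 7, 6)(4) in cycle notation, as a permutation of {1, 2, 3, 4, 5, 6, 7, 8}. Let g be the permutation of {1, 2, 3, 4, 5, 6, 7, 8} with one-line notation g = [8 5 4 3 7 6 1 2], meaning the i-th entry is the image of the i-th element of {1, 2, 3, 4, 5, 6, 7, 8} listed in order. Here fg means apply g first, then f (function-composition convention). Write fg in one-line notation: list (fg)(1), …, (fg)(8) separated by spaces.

(fg)(x) = f(g(x)). Computing each image: f(g(1)) = f(8) = 3, f(g(2)) = f(5) = 7, f(g(3)) = f(4) = 4, f(g(4)) = f(3) = 1, f(g(5)) = f(7) = 6, f(g(6)) = f(6) = 2, f(g(7)) = f(1) = 8, f(g(8)) = f(2) = 5.
Hence fg = [3 7 4 1 6 2 8 5].

3 7 4 1 6 2 8 5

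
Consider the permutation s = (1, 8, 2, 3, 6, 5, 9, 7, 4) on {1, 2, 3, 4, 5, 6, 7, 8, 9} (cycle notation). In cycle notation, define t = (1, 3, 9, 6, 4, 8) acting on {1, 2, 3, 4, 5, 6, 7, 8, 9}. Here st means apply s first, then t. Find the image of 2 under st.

s(2) = 3, then t(3) = 9; composing gives (st)(2) = 9.

9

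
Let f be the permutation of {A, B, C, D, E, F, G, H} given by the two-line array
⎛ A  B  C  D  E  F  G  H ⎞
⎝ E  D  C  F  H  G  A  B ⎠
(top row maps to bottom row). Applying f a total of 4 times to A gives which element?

Tracing A → E → … returns to A after 7 steps, so A lies in a 7-cycle (A, E, H, B, D, F, G).
Stepping 4 places around the cycle: A → E → H → B → D.

D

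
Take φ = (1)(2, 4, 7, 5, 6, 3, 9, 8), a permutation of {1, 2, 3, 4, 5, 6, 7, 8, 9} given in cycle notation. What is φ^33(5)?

5 lies in the 8-cycle (2, 4, 7, 5, 6, 3, 9, 8).
Since the cycle has length 8, φ^33 acts on it the same as φ^1 (33 mod 8 = 1).
Stepping 1 place around the cycle: 5 → 6.

6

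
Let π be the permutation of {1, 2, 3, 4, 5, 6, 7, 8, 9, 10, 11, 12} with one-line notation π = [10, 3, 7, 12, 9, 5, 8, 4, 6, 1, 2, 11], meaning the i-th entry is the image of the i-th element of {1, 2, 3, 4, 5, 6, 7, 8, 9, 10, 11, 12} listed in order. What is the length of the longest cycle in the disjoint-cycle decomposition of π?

7

Decomposing into disjoint cycles gives (1, 10)(2, 3, 7, 8, 4, 12, 11)(5, 9, 6); the longest has length 7.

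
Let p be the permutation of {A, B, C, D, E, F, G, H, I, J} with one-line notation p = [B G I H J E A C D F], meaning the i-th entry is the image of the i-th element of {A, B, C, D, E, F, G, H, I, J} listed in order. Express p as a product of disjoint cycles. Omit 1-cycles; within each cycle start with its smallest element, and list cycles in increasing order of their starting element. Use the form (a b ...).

From A: A → B → G → A, closing the cycle (A B G).
Repeating from the next unused element and collecting all non-trivial cycles gives (A B G)(C I D H)(E J F).

(A B G)(C I D H)(E J F)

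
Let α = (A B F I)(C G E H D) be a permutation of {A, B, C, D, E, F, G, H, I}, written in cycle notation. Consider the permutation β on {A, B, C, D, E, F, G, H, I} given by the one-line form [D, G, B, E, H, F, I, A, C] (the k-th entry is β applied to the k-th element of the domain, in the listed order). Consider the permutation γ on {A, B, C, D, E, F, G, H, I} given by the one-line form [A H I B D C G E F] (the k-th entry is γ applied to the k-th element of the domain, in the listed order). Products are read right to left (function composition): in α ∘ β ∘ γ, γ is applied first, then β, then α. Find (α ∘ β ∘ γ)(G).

Apply the permutations in order: γ(G) = G, then β(G) = I, then α(I) = A. So (α ∘ β ∘ γ)(G) = A.

A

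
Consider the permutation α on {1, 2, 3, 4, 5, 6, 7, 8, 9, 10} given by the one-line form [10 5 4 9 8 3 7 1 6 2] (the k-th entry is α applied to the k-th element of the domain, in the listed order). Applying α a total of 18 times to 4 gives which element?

6

Tracing 4 → 9 → … returns to 4 after 4 steps, so 4 lies in a 4-cycle (3, 4, 9, 6).
Powers repeat with period 4 on this cycle, and 18 mod 4 = 2, so α^18(4) = α^2(4).
Stepping 2 places around the cycle: 4 → 9 → 6.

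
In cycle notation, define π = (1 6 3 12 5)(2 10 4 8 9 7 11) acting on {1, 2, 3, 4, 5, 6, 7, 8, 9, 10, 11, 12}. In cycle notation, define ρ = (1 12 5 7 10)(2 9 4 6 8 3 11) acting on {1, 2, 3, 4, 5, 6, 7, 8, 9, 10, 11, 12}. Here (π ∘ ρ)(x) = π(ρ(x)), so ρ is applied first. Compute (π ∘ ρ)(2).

7

(π ∘ ρ)(2) = π(ρ(2)). ρ(2) = 9, then π(9) = 7. So (π ∘ ρ)(2) = 7.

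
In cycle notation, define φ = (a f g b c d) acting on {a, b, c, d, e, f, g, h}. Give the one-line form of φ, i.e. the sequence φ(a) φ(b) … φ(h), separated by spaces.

Image by image: a↦f, b↦c, c↦d, d↦a, e↦e, f↦g, g↦b, h↦h.
Listing these in domain order gives f c d a e g b h.

f c d a e g b h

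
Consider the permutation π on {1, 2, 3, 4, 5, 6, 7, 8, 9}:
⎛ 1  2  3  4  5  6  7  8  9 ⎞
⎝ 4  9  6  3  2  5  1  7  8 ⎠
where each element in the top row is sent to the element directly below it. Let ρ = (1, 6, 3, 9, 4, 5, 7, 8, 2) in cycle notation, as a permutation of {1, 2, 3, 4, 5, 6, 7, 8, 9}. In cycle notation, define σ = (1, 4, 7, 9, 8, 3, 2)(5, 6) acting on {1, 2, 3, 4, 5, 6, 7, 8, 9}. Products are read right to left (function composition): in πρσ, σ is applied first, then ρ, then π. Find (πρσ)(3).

4

(πρσ)(3) = π(ρ(σ(3))). σ(3) = 2, then ρ(2) = 1, then π(1) = 4, so the result is 4.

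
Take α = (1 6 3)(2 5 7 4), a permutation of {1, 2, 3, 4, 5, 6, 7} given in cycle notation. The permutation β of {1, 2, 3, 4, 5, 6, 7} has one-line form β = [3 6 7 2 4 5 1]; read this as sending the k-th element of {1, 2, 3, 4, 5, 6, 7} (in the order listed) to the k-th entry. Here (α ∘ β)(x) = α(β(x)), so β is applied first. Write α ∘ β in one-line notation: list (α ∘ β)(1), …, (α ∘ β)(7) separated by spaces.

(α ∘ β)(x) = α(β(x)). Computing each image: α(β(1)) = α(3) = 1, α(β(2)) = α(6) = 3, α(β(3)) = α(7) = 4, α(β(4)) = α(2) = 5, α(β(5)) = α(4) = 2, α(β(6)) = α(5) = 7, α(β(7)) = α(1) = 6.
Hence α ∘ β = [1 3 4 5 2 7 6].

1 3 4 5 2 7 6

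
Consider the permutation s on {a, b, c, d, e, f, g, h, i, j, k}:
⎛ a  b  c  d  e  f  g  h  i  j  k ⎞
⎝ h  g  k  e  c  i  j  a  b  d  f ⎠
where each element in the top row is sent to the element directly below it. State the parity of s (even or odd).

odd

In disjoint-cycle form the cycle lengths are 9, 2.
A cycle of length ℓ contributes ℓ−1 transpositions, so s is a product of 8 + 1 = 9 transpositions — odd.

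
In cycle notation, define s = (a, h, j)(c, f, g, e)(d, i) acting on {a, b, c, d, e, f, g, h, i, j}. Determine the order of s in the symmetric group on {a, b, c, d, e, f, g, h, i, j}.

12

The cycle type of s is (4, 3, 2, 1).
The order is lcm(4, 3, 2) = 12.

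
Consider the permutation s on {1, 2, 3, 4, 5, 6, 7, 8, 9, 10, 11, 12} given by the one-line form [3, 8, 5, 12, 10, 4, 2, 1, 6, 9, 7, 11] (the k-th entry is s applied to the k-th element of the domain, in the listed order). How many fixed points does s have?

No element satisfies s(x) = x, so there are 0 fixed points.

0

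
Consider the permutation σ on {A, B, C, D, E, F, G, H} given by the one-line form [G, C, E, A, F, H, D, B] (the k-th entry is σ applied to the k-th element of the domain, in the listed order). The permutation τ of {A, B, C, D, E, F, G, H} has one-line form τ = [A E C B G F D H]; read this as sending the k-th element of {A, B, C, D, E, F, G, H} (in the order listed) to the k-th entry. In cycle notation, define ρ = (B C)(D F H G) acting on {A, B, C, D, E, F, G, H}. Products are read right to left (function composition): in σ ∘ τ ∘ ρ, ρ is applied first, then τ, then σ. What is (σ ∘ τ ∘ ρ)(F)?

B

Apply the permutations in order: ρ(F) = H, then τ(H) = H, then σ(H) = B. So (σ ∘ τ ∘ ρ)(F) = B.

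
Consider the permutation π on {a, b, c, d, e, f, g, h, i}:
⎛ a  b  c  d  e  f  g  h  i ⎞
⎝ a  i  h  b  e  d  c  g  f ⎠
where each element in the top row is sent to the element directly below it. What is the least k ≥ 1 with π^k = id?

The disjoint-cycle form of π has cycle lengths 4, 3, 1, 1.
The order of π is the least common multiple of its cycle lengths: lcm(4, 3) = 12.

12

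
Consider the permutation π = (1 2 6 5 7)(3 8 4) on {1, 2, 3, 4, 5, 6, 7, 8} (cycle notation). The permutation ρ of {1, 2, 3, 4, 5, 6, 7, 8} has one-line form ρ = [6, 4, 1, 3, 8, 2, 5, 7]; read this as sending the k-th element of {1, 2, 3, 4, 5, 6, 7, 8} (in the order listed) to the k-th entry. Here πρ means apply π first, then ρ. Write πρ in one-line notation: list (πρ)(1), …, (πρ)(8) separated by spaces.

For each element, apply π then ρ: 1 → 2 → 4; 2 → 6 → 2; 3 → 8 → 7; 4 → 3 → 1; 5 → 7 → 5; 6 → 5 → 8; 7 → 1 → 6; 8 → 4 → 3.
Collecting the images, πρ = [4 2 7 1 5 8 6 3].

4 2 7 1 5 8 6 3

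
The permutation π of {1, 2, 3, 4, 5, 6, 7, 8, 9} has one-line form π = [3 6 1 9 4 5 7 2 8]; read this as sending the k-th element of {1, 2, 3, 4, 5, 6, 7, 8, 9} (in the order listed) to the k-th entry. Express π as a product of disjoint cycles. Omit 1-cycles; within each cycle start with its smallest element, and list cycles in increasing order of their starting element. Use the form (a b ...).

Start at 1 and follow images: 1 → 3 → 1, giving the cycle (1 3).
Continuing from each remaining unvisited element yields (1 3)(2 6 5 4 9 8).

(1 3)(2 6 5 4 9 8)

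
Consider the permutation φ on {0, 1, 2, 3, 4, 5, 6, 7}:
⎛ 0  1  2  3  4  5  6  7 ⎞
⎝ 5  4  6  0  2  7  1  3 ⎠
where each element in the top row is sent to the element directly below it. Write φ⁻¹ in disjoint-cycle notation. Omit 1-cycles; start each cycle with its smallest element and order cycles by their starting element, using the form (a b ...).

(0 3 7 5)(1 6 2 4)

The cycle decomposition of φ is (0 5 7 3)(1 4 2 6).
Reversing each cycle (and rotating so the smallest element leads) gives φ⁻¹ = (0 3 7 5)(1 6 2 4).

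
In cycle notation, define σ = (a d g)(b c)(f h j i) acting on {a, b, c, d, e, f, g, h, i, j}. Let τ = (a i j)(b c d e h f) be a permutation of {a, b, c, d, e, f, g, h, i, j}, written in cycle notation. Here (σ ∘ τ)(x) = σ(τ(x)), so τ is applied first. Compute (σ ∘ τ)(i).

τ(i) = j, then σ(j) = i; composing gives (σ ∘ τ)(i) = i.

i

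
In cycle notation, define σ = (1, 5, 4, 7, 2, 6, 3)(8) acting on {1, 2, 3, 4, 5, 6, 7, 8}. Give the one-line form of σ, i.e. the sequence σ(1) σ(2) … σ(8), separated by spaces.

5 6 1 7 4 3 2 8

Reading each image from the cycles: 1→5, 2→6, 3→1, 4→7, 5→4, 6→3, 7→2, 8→8.
Listing these in domain order gives 5 6 1 7 4 3 2 8.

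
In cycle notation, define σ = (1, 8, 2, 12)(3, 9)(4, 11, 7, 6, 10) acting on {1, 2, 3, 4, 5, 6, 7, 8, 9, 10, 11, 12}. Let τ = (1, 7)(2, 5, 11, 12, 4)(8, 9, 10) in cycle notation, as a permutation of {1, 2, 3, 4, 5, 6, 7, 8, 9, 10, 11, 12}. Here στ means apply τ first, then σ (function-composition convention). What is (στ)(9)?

First apply τ: τ(9) = 10, then σ(10) = 4. Thus (στ)(9) = 4.

4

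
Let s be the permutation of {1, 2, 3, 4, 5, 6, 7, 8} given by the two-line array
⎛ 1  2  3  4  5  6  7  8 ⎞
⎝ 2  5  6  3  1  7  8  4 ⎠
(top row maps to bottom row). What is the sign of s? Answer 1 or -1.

1

In disjoint-cycle form the cycle lengths are 5, 3.
A cycle is odd iff its length is even; s has 0 even-length cycles, so sgn(s) = (−1)^0 and s is even.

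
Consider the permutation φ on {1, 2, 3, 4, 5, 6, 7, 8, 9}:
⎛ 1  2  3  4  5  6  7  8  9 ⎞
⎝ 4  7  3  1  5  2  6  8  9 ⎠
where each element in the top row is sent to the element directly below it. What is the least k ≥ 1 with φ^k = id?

6

Writing φ as disjoint cycles, the cycle lengths are 3, 2, 1, 1, 1, 1.
The order of φ is the least common multiple of its cycle lengths: lcm(3, 2) = 6.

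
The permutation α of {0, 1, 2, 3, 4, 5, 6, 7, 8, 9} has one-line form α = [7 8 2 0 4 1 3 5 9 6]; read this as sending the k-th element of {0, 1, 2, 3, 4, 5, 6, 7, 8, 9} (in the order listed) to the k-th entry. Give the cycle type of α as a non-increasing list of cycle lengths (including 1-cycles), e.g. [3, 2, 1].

[8, 1, 1]

The disjoint cycles are (0, 7, 5, 1, 8, 9, 6, 3)(2)(4), with lengths 8, 1, 1 in non-increasing order.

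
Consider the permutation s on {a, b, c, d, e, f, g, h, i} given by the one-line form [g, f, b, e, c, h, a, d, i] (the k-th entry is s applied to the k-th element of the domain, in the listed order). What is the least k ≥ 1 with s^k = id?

The disjoint-cycle form of s has cycle lengths 6, 2, 1.
The order is lcm(6, 2) = 6.

6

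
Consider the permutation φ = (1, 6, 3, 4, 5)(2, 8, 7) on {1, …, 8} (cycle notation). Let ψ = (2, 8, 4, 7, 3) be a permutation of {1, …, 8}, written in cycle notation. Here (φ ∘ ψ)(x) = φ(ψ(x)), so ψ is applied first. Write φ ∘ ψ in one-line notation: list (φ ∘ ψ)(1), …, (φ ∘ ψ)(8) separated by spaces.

For each element, apply ψ then φ: 1 → 1 → 6; 2 → 8 → 7; 3 → 2 → 8; 4 → 7 → 2; 5 → 5 → 1; 6 → 6 → 3; 7 → 3 → 4; 8 → 4 → 5.
Collecting the images, φ ∘ ψ = [6 7 8 2 1 3 4 5].

6 7 8 2 1 3 4 5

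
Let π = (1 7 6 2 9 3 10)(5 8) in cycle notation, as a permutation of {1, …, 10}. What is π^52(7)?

7 lies in the 7-cycle (1 7 6 2 9 3 10).
On a 7-cycle, π^7 is the identity, so π^52 = π^3 there (52 ≡ 3 mod 7).
Stepping 3 places around the cycle: 7 → 6 → 2 → 9.

9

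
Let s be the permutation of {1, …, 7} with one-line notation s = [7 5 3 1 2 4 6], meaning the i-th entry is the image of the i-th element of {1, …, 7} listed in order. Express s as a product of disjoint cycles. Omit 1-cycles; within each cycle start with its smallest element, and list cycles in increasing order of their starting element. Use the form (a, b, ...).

(1, 7, 6, 4)(2, 5)

From 1: 1 → 7 → 6 → 4 → 1, closing the cycle (1, 7, 6, 4).
Repeating from the next unused element and collecting all non-trivial cycles gives (1, 7, 6, 4)(2, 5).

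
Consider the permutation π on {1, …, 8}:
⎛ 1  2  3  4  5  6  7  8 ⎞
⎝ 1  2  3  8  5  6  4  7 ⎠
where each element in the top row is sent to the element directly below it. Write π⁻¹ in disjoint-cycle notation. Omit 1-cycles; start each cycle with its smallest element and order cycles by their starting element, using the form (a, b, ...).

(4, 7, 8)

The cycle decomposition of π is (4, 8, 7).
The inverse reverses every cycle; in canonical form, π⁻¹ = (4, 7, 8).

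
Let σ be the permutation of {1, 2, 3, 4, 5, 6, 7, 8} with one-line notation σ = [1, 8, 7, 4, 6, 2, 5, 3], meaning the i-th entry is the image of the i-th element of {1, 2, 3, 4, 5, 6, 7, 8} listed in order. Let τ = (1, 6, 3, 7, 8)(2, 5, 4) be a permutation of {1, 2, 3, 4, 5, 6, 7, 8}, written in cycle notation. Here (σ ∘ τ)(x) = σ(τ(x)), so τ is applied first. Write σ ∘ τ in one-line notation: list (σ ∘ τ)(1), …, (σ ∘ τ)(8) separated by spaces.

2 6 5 8 4 7 3 1

Chase each element through τ then σ: 1 → 6 → 2; 2 → 5 → 6; 3 → 7 → 5; 4 → 2 → 8; 5 → 4 → 4; 6 → 3 → 7; 7 → 8 → 3; 8 → 1 → 1.
Collecting the images, σ ∘ τ = [2 6 5 8 4 7 3 1].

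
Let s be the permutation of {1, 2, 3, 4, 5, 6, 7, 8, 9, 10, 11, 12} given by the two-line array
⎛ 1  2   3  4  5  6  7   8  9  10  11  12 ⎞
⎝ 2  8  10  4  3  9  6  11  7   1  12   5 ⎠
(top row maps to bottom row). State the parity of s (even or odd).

odd

In disjoint-cycle form the cycle lengths are 8, 3, 1.
A cycle is odd iff its length is even; s has 1 even-length cycle, so sgn(s) = (−1)^1 and s is odd.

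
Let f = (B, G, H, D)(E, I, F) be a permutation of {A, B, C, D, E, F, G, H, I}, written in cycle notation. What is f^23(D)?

H

D lies in the 4-cycle (B, G, H, D).
On a 4-cycle, f^4 is the identity, so f^23 = f^3 there (23 ≡ 3 mod 4).
Stepping 3 places around the cycle: D → B → G → H.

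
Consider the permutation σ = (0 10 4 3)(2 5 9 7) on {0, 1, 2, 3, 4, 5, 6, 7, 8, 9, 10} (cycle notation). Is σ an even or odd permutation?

The cycle lengths are 4, 4, 1, 1, 1.
A cycle is odd iff its length is even; σ has 2 even-length cycles, so sgn(σ) = (−1)^2 and σ is even.

even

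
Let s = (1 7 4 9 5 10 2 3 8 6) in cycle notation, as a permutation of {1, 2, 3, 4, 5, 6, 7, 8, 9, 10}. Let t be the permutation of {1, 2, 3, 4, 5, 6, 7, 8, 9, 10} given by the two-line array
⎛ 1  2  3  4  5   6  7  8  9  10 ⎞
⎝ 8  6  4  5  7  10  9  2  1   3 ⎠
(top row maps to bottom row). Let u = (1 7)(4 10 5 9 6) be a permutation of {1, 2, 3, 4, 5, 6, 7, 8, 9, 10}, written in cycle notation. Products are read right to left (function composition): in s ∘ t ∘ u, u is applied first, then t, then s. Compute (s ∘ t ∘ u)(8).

3

Chase 8: u(8) = 8; t(8) = 2; s(2) = 3. Hence (s ∘ t ∘ u)(8) = 3.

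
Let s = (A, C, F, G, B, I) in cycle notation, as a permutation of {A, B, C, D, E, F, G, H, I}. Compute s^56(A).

A lies in the 6-cycle (A, C, F, G, B, I).
Powers repeat with period 6 on this cycle, and 56 mod 6 = 2, so s^56(A) = s^2(A).
Advancing 2 steps from A: A → C → F.

F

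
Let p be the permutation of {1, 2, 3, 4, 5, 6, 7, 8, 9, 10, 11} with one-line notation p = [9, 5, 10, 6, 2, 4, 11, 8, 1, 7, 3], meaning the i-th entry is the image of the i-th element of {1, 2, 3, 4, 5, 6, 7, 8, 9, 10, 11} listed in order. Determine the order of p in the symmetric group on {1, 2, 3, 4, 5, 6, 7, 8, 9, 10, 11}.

4

The disjoint-cycle form of p has cycle lengths 4, 2, 2, 2, 1.
Since disjoint cycles commute, ord(p) = lcm(4, 2, 2, 2) = 4.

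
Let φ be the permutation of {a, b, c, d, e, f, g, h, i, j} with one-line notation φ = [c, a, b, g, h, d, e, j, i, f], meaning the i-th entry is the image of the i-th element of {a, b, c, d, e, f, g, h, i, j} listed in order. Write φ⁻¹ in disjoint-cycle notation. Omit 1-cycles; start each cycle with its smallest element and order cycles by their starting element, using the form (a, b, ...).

First write φ in disjoint cycles: (a, c, b)(d, g, e, h, j, f).
Reversing each cycle (and rotating so the smallest element leads) gives φ⁻¹ = (a, b, c)(d, f, j, h, e, g).

(a, b, c)(d, f, j, h, e, g)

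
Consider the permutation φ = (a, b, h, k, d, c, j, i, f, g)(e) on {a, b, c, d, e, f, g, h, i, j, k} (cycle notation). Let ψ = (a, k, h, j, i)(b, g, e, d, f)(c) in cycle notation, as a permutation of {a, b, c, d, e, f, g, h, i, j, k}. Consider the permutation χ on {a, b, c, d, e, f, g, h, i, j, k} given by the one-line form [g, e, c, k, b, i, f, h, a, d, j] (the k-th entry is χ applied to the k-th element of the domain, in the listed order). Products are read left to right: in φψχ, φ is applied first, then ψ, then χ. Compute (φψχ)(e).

k

(φψχ)(e) = χ(ψ(φ(e))). φ(e) = e, then ψ(e) = d, then χ(d) = k, so the result is k.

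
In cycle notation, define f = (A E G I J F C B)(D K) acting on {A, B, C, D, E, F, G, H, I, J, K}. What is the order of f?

8

The cycle type of f is (8, 2, 1).
Since disjoint cycles commute, ord(f) = lcm(8, 2) = 8.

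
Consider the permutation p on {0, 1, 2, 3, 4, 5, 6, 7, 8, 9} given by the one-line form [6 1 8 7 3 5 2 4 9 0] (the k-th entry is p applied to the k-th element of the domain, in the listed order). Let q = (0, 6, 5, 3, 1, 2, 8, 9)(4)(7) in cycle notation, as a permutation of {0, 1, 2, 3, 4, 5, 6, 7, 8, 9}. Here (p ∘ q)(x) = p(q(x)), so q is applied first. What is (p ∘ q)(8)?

First apply q: q(8) = 9, then p(9) = 0. Thus (p ∘ q)(8) = 0.

0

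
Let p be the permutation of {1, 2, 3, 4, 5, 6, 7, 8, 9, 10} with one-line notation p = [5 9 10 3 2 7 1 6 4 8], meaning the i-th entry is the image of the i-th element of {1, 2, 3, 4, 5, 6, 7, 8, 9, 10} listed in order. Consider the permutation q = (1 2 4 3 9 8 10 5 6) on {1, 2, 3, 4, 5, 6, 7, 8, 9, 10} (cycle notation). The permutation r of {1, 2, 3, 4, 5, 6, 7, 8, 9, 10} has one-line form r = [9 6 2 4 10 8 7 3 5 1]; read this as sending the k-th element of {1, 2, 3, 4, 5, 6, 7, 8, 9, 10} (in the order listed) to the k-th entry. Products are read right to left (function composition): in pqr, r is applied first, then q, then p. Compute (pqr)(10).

Apply the permutations in order: r(10) = 1, then q(1) = 2, then p(2) = 9. So (pqr)(10) = 9.

9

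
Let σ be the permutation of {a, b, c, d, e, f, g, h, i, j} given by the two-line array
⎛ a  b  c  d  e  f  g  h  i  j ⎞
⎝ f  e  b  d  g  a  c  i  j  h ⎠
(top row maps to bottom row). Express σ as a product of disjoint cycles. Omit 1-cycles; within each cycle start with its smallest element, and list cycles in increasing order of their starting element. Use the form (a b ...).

From a: a → f → a, closing the cycle (a f).
Repeating from the next unused element and collecting all non-trivial cycles gives (a f)(b e g c)(h i j).

(a f)(b e g c)(h i j)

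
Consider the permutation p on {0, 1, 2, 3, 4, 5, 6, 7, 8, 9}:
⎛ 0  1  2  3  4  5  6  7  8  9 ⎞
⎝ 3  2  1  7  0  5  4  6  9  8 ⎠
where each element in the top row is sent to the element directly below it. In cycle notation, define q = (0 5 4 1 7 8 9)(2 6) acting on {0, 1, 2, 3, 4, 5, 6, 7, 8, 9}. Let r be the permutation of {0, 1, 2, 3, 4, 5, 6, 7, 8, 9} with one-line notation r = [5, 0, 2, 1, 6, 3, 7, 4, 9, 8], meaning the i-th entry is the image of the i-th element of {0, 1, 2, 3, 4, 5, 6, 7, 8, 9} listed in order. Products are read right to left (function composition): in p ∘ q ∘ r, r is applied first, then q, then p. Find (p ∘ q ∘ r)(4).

1

Chase 4: r(4) = 6; q(6) = 2; p(2) = 1. Hence (p ∘ q ∘ r)(4) = 1.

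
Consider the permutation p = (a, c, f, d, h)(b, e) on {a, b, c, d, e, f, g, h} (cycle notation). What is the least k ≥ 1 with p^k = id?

10

The disjoint cycles have lengths 5, 2, 1.
The order is lcm(5, 2) = 10.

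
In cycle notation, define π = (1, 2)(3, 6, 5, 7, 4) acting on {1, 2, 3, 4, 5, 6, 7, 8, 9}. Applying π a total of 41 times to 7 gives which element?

4

7 lies in the 5-cycle (3, 6, 5, 7, 4).
Since the cycle has length 5, π^41 acts on it the same as π^1 (41 mod 5 = 1).
Advancing 1 step from 7: 7 → 4.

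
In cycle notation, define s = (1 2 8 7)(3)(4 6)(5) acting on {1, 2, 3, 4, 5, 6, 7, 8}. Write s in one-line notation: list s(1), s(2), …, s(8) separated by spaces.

Each element maps to the next entry in its cycle (wrapping to the front): 1↦2, 2↦8, 3↦3, 4↦6, 5↦5, 6↦4, 7↦1, 8↦7.
Listing these in domain order gives 2 8 3 6 5 4 1 7.

2 8 3 6 5 4 1 7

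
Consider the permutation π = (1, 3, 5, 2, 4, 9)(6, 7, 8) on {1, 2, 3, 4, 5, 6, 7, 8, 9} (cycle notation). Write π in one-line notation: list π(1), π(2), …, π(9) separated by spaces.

3 4 5 9 2 7 8 6 1

Each element maps to the next entry in its cycle (wrapping to the front): 1↦3, 2↦4, 3↦5, 4↦9, 5↦2, 6↦7, 7↦8, 8↦6, 9↦1.
So the one-line form is 3 4 5 9 2 7 8 6 1.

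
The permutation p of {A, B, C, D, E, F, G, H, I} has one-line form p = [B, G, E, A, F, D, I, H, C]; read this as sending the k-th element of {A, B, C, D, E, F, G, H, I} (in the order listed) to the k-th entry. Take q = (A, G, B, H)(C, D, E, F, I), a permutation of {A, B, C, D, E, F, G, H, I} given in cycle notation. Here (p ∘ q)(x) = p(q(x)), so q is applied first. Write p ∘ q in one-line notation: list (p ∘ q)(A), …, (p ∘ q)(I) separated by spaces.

(p ∘ q)(x) = p(q(x)). Computing each image: p(q(A)) = p(G) = I, p(q(B)) = p(H) = H, p(q(C)) = p(D) = A, p(q(D)) = p(E) = F, p(q(E)) = p(F) = D, p(q(F)) = p(I) = C, p(q(G)) = p(B) = G, p(q(H)) = p(A) = B, p(q(I)) = p(C) = E.
Hence p ∘ q = [I H A F D C G B E].

I H A F D C G B E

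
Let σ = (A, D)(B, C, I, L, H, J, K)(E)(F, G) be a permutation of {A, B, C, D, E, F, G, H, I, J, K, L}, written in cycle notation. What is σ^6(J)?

J lies in the 7-cycle (B, C, I, L, H, J, K).
Advancing 6 steps from J: J → K → B → C → I → L → H.

H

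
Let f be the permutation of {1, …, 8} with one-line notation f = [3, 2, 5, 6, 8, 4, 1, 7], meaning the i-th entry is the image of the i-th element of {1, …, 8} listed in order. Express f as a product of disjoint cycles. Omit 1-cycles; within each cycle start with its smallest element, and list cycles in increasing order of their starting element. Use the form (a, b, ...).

(1, 3, 5, 8, 7)(4, 6)

From 1: 1 → 3 → 5 → 8 → 7 → 1, closing the cycle (1, 3, 5, 8, 7).
Continuing from each remaining unvisited element yields (1, 3, 5, 8, 7)(4, 6).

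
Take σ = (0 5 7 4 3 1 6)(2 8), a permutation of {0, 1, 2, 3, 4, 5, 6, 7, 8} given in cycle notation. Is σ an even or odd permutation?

The cycle lengths are 7, 2.
A cycle is odd iff its length is even; σ has 1 even-length cycle, so sgn(σ) = (−1)^1 and σ is odd.

odd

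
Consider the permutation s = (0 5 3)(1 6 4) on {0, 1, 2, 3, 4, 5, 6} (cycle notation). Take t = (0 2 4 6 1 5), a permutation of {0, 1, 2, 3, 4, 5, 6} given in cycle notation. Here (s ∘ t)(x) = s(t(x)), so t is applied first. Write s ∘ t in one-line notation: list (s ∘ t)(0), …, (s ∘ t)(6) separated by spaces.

2 3 1 0 4 5 6

For each element, apply t then s: 0 → 2 → 2; 1 → 5 → 3; 2 → 4 → 1; 3 → 3 → 0; 4 → 6 → 4; 5 → 0 → 5; 6 → 1 → 6.
Collecting the images, s ∘ t = [2 3 1 0 4 5 6].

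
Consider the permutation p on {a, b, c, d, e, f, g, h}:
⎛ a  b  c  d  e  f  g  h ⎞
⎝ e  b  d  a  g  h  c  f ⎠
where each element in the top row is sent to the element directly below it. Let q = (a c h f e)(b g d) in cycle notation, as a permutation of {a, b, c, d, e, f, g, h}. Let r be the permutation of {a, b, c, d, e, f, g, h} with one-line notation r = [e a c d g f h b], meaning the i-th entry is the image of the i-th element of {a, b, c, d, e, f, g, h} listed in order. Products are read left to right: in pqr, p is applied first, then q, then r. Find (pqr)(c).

Chase c: p(c) = d; q(d) = b; r(b) = a. Hence (pqr)(c) = a.

a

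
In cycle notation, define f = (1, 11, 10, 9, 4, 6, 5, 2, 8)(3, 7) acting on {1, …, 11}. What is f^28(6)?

5

6 lies in the 9-cycle (1, 11, 10, 9, 4, 6, 5, 2, 8).
Since the cycle has length 9, f^28 acts on it the same as f^1 (28 mod 9 = 1).
Stepping 1 place around the cycle: 6 → 5.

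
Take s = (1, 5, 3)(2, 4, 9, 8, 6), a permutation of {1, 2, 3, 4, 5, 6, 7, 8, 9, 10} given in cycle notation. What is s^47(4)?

8

4 lies in the 5-cycle (2, 4, 9, 8, 6).
On a 5-cycle, s^5 is the identity, so s^47 = s^2 there (47 ≡ 2 mod 5).
Stepping 2 places around the cycle: 4 → 9 → 8.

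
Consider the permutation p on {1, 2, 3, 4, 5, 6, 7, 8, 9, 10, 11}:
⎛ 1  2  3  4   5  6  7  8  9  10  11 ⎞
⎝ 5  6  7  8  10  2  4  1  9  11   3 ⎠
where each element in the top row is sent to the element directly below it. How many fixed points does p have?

1

The fixed points (elements with p(x) = x) are {9}, so there is 1.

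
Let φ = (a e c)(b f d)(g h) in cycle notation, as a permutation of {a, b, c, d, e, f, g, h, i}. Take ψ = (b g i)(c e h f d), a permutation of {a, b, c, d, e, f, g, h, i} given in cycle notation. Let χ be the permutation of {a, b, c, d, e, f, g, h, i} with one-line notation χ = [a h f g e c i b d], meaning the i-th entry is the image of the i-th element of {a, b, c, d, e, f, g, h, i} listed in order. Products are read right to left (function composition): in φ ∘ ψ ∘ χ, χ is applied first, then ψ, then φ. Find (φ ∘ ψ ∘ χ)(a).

e

(φ ∘ ψ ∘ χ)(a) = φ(ψ(χ(a))). χ(a) = a, then ψ(a) = a, then φ(a) = e, so the result is e.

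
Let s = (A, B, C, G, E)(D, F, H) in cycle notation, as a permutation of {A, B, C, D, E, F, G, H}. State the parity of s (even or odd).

even

The cycle lengths are 5, 3.
A cycle of length ℓ contributes ℓ−1 transpositions, so s is a product of 4 + 2 = 6 transpositions — even.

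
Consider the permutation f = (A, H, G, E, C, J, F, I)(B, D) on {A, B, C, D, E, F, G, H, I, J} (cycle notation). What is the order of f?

The disjoint cycles have lengths 8, 2.
Since disjoint cycles commute, ord(f) = lcm(8, 2) = 8.

8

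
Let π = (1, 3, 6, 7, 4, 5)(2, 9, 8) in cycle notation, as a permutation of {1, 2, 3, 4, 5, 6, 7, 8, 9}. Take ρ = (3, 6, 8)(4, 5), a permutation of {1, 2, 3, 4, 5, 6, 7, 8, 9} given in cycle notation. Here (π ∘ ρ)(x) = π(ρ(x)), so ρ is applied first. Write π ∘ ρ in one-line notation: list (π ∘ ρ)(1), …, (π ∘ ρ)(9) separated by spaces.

(π ∘ ρ)(x) = π(ρ(x)). Computing each image: π(ρ(1)) = π(1) = 3, π(ρ(2)) = π(2) = 9, π(ρ(3)) = π(6) = 7, π(ρ(4)) = π(5) = 1, π(ρ(5)) = π(4) = 5, π(ρ(6)) = π(8) = 2, π(ρ(7)) = π(7) = 4, π(ρ(8)) = π(3) = 6, π(ρ(9)) = π(9) = 8.
Hence π ∘ ρ = [3 9 7 1 5 2 4 6 8].

3 9 7 1 5 2 4 6 8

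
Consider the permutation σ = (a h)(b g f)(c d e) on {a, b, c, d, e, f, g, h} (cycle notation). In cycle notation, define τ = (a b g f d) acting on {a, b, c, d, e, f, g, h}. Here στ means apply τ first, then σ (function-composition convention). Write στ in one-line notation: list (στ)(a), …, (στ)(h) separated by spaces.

g f d h c e b a

Chase each element through τ then σ: a → b → g; b → g → f; c → c → d; d → a → h; e → e → c; f → d → e; g → f → b; h → h → a.
Collecting the images, στ = [g f d h c e b a].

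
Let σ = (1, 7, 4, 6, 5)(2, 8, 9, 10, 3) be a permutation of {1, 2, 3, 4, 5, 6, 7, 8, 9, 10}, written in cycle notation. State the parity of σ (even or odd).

The cycle lengths are 5, 5.
A cycle of length ℓ contributes ℓ−1 transpositions, so σ is a product of 4 + 4 = 8 transpositions — even.

even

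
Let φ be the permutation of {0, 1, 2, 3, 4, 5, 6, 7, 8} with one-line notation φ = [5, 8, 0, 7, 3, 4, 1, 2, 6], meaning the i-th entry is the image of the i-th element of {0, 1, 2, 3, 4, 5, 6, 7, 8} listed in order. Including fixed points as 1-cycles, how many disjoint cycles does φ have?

2

The cycle decomposition is (0 5 4 3 7 2)(1 8 6), which has 2 cycles (counting 1-cycles).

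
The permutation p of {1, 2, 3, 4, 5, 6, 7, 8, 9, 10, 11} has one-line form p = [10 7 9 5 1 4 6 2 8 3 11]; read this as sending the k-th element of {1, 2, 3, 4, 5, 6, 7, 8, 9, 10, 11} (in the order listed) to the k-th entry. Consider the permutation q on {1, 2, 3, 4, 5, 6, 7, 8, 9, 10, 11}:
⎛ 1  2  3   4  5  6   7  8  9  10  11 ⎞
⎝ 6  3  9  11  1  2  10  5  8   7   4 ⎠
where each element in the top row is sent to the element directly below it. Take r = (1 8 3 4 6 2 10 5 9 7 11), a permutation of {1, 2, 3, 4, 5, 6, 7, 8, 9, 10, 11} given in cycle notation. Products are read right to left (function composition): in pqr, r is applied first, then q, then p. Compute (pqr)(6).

Apply the permutations in order: r(6) = 2, then q(2) = 3, then p(3) = 9. So (pqr)(6) = 9.

9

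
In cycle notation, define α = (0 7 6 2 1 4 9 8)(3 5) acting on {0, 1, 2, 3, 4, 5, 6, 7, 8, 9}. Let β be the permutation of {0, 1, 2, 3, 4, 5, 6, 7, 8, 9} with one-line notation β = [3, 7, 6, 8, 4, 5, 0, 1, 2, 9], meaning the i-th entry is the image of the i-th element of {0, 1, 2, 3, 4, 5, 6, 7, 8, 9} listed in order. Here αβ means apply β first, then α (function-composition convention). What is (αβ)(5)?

3

β(5) = 5, then α(5) = 3; composing gives (αβ)(5) = 3.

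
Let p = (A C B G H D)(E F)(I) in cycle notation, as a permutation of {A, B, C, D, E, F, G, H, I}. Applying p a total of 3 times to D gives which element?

D lies in the 6-cycle (A C B G H D).
Stepping 3 places around the cycle: D → A → C → B.

B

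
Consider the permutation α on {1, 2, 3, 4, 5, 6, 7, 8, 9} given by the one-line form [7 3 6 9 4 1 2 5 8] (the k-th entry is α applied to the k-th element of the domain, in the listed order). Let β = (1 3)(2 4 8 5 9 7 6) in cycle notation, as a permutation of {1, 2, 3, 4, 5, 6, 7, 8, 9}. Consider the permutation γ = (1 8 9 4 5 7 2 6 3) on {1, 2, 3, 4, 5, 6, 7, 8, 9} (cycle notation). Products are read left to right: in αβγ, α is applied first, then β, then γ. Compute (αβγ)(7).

Chase 7: α(7) = 2; β(2) = 4; γ(4) = 5. Hence (αβγ)(7) = 5.

5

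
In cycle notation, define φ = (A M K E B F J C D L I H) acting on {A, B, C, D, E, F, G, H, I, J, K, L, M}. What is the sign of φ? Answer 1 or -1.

The cycle lengths are 12, 1.
A cycle is odd iff its length is even; φ has 1 even-length cycle, so sgn(φ) = (−1)^1 and φ is odd.

-1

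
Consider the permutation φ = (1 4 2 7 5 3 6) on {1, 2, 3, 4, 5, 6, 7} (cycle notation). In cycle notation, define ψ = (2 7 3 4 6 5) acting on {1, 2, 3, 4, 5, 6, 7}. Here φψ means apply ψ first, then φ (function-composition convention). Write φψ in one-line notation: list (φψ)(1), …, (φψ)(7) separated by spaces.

(φψ)(x) = φ(ψ(x)). Computing each image: φ(ψ(1)) = φ(1) = 4, φ(ψ(2)) = φ(7) = 5, φ(ψ(3)) = φ(4) = 2, φ(ψ(4)) = φ(6) = 1, φ(ψ(5)) = φ(2) = 7, φ(ψ(6)) = φ(5) = 3, φ(ψ(7)) = φ(3) = 6.
Hence φψ = [4 5 2 1 7 3 6].

4 5 2 1 7 3 6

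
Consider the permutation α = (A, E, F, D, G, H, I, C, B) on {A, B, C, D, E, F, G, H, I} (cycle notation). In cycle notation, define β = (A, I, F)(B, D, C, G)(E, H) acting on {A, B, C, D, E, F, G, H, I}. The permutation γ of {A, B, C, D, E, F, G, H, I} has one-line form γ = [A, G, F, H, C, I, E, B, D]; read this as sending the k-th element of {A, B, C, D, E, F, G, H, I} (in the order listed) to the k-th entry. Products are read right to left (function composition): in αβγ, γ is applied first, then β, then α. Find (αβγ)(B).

Chase B: γ(B) = G; β(G) = B; α(B) = A. Hence (αβγ)(B) = A.

A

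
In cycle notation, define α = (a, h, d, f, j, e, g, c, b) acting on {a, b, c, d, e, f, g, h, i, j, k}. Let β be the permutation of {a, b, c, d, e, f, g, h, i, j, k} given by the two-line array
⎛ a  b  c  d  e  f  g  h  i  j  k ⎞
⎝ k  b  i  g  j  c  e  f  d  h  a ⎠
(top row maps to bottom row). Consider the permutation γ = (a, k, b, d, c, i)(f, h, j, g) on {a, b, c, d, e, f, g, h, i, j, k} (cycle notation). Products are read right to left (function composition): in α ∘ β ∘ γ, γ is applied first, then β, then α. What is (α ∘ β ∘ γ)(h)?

d

Chase h: γ(h) = j; β(j) = h; α(h) = d. Hence (α ∘ β ∘ γ)(h) = d.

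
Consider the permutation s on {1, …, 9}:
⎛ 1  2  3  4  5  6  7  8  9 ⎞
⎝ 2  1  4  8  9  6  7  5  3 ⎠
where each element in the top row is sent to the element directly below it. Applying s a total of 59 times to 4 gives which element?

3

Tracing 4 → 8 → … returns to 4 after 5 steps, so 4 lies in a 5-cycle (3 4 8 5 9).
Powers repeat with period 5 on this cycle, and 59 mod 5 = 4, so s^59(4) = s^4(4).
Stepping 4 places around the cycle: 4 → 8 → 5 → 9 → 3.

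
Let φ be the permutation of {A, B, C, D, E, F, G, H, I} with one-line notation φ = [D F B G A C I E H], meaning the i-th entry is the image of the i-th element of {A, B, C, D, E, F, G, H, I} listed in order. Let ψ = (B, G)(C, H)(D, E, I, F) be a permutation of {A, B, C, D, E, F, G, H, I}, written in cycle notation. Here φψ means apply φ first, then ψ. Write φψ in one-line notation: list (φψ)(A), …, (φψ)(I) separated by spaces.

E D G B A H F I C

(φψ)(x) = ψ(φ(x)). Computing each image: ψ(φ(A)) = ψ(D) = E, ψ(φ(B)) = ψ(F) = D, ψ(φ(C)) = ψ(B) = G, ψ(φ(D)) = ψ(G) = B, ψ(φ(E)) = ψ(A) = A, ψ(φ(F)) = ψ(C) = H, ψ(φ(G)) = ψ(I) = F, ψ(φ(H)) = ψ(E) = I, ψ(φ(I)) = ψ(H) = C.
Hence φψ = [E D G B A H F I C].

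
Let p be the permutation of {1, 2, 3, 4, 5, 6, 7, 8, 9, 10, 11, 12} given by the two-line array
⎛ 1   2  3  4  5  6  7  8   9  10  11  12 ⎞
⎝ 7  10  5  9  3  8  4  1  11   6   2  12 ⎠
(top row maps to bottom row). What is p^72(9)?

9

Tracing 9 → 11 → … returns to 9 after 9 steps, so 9 lies in a 9-cycle (1 7 4 9 11 2 10 6 8).
Powers repeat with period 9 on this cycle, and 72 mod 9 = 0, so p^72(9) = p^0(9).
So p^72(9) = 9.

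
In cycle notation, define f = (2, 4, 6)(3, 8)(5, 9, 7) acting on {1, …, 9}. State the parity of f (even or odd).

odd

The cycle lengths are 3, 3, 2, 1.
A cycle of length ℓ contributes ℓ−1 transpositions, so f is a product of 2 + 2 + 1 = 5 transpositions — odd.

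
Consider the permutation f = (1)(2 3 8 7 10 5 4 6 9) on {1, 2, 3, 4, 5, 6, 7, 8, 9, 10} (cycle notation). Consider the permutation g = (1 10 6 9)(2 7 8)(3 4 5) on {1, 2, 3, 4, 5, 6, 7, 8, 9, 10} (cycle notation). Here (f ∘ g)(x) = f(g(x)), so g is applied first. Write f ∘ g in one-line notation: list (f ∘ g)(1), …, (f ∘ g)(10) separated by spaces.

5 10 6 4 8 2 7 3 1 9

(f ∘ g)(x) = f(g(x)). Computing each image: f(g(1)) = f(10) = 5, f(g(2)) = f(7) = 10, f(g(3)) = f(4) = 6, f(g(4)) = f(5) = 4, f(g(5)) = f(3) = 8, f(g(6)) = f(9) = 2, f(g(7)) = f(8) = 7, f(g(8)) = f(2) = 3, f(g(9)) = f(1) = 1, f(g(10)) = f(6) = 9.
Hence f ∘ g = [5 10 6 4 8 2 7 3 1 9].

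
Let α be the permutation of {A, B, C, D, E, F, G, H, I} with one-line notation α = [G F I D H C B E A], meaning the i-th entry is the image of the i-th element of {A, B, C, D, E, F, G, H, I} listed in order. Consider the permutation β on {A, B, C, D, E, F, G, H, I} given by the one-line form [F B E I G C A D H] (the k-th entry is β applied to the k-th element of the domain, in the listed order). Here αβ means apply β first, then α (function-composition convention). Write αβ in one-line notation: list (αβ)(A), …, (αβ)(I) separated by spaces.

C F H A B I G D E

(αβ)(x) = α(β(x)). Computing each image: α(β(A)) = α(F) = C, α(β(B)) = α(B) = F, α(β(C)) = α(E) = H, α(β(D)) = α(I) = A, α(β(E)) = α(G) = B, α(β(F)) = α(C) = I, α(β(G)) = α(A) = G, α(β(H)) = α(D) = D, α(β(I)) = α(H) = E.
Hence αβ = [C F H A B I G D E].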